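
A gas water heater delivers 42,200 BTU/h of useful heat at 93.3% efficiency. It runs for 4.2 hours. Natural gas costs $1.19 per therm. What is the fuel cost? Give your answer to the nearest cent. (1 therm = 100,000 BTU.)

$2.26

Heat delivered = 42,200 BTU/h × 4.2 h = 177,240 BTU
Gas input = 177,240 / 0.933 = 189,968 BTU
= 189,968 / 100,000 = 1.9 therm
Cost = 1.9 × $1.19/therm = $2.26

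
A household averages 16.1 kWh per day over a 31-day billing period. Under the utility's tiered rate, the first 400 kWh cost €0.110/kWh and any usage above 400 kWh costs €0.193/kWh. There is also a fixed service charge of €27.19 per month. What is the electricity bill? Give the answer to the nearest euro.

Usage = 16.1 kWh/day × 31 days = 499.1 kWh
First 400 kWh × €0.110 = €44.00
Remaining 99.1 kWh × €0.193 = €19.13
Energy charge = €63.13; + service €27.19 = €90.32 ≈ €90

€90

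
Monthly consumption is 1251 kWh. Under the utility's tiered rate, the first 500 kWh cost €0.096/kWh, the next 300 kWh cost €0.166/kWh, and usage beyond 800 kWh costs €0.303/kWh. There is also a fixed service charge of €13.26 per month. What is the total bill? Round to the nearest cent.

€247.71

First 500 kWh × €0.096 = €48.00
Next 300 kWh × €0.166 = €49.80
Remaining 451 kWh × €0.303 = €136.65
Energy charge = €234.45; + service €13.26 = €247.71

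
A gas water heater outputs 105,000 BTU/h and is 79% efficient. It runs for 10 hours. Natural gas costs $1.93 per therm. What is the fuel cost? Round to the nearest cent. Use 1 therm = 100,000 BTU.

Heat delivered = 105,000 BTU/h × 10 h = 1,050,000 BTU
Gas input = 1,050,000 / 0.79 = 1,329,114 BTU
= 1,329,114 / 100,000 = 13.29 therm
Cost = 13.29 × $1.93/therm = $25.65

$25.65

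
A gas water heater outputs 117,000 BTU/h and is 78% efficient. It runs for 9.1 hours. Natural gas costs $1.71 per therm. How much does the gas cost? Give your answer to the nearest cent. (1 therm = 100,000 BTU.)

$23.34

Heat delivered = 117,000 BTU/h × 9.1 h = 1,064,700 BTU
Gas input = 1,064,700 / 0.78 = 1,365,000 BTU
= 1,365,000 / 100,000 = 13.65 therm
Cost = 13.65 × $1.71/therm = $23.34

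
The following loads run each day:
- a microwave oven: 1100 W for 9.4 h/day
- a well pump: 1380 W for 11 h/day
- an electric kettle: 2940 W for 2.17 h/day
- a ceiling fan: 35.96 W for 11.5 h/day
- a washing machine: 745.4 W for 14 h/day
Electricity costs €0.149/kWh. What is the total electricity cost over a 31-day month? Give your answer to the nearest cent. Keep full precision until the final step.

microwave oven: 1100 W × 9.4 h × 31 d = 320,540 Wh = 320.5 kWh
well pump: 1380 W × 11 h × 31 d = 470,580 Wh = 470.6 kWh
electric kettle: 2940 W × 2.17 h × 31 d = 197,774 Wh = 197.8 kWh
ceiling fan: 35.96 W × 11.5 h × 31 d = 12,820 Wh = 12.82 kWh
washing machine: 745.4 W × 14 h × 31 d = 323,504 Wh = 323.5 kWh
Total energy = 320.5 + 470.6 + 197.8 + 12.82 + 323.5 = 1,325 kWh
Cost = 1,325 kWh × €0.149 = €197.46

€197.46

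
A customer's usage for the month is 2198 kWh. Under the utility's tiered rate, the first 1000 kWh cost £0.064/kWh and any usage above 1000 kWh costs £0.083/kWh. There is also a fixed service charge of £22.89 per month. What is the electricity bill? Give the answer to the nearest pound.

£186

First 1000 kWh × £0.064 = £64.00
Remaining 1198 kWh × £0.083 = £99.43
Energy charge = £163.43; + service £22.89 = £186.32 ≈ £186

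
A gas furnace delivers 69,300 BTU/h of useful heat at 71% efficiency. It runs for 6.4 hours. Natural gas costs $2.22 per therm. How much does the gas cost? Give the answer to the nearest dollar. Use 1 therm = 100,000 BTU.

$14

Heat delivered = 69,300 BTU/h × 6.4 h = 443,520 BTU
Gas input = 443,520 / 0.71 = 624,676 BTU
= 624,676 / 100,000 = 6.247 therm
Cost = 6.247 × $2.22/therm = $13.87 ≈ $14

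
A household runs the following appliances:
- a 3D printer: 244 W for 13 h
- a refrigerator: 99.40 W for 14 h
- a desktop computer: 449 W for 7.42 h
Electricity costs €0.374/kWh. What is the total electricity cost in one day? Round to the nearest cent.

3D printer: 244 W × 13 h = 3,172 Wh = 3.172 kWh
refrigerator: 99.40 W × 14 h = 1,392 Wh = 1.392 kWh
desktop computer: 449 W × 7.42 h = 3,332 Wh = 3.332 kWh
Total energy = 3.172 + 1.392 + 3.332 = 7.895 kWh
Cost = 7.895 kWh × €0.374 = €2.95

€2.95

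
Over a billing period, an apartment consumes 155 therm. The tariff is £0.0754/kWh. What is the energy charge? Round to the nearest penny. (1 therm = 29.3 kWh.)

£342.43

155 therm × (29.3 kWh/therm) = 4,542 kWh
Cost = 4,542 kWh × £0.0754/kWh = £342.43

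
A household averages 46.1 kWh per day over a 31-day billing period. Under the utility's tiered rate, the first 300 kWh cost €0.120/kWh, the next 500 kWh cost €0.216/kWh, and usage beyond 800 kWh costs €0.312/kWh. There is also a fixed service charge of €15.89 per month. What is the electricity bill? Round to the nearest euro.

Usage = 46.1 kWh/day × 31 days = 1429.1 kWh
First 300 kWh × €0.120 = €36.00
Next 500 kWh × €0.216 = €108.00
Remaining 629.1 kWh × €0.312 = €196.28
Energy charge = €340.28; + service €15.89 = €356.17 ≈ €356

€356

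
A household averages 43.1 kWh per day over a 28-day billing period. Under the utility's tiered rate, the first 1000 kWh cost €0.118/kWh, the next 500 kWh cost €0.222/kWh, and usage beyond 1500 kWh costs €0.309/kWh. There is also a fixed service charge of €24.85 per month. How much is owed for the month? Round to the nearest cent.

€188.76

Usage = 43.1 kWh/day × 28 days = 1206.8 kWh
First 1000 kWh × €0.118 = €118.00
Next 206.8 kWh × €0.222 = €45.91
Remaining tier: 0 kWh (not reached)
Energy charge = €163.91; + service €24.85 = €188.76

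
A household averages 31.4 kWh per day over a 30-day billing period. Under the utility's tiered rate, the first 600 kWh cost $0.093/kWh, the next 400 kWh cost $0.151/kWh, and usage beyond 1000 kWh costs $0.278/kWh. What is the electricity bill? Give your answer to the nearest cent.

$107.44

Usage = 31.4 kWh/day × 30 days = 942 kWh
First 600 kWh × $0.093 = $55.80
Next 342 kWh × $0.151 = $51.64
Remaining tier: 0 kWh (not reached)
Total = $107.44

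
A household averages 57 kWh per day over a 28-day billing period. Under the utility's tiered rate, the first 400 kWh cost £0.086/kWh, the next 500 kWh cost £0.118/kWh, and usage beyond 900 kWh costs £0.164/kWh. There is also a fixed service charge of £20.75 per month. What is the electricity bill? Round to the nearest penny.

Usage = 57 kWh/day × 28 days = 1596 kWh
First 400 kWh × £0.086 = £34.40
Next 500 kWh × £0.118 = £59.00
Remaining 696 kWh × £0.164 = £114.14
Energy charge = £207.54; + service £20.75 = £228.29

£228.29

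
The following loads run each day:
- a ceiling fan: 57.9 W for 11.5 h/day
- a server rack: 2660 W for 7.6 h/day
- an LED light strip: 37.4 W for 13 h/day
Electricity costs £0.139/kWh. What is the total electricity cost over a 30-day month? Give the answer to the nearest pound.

ceiling fan: 57.9 W × 11.5 h × 30 d = 19,976 Wh = 19.98 kWh
server rack: 2660 W × 7.6 h × 30 d = 606,480 Wh = 606.5 kWh
LED light strip: 37.4 W × 13 h × 30 d = 14,586 Wh = 14.59 kWh
Total energy = 19.98 + 606.5 + 14.59 = 641 kWh
Cost = 641 kWh × £0.139 = £89.10 ≈ £89

£89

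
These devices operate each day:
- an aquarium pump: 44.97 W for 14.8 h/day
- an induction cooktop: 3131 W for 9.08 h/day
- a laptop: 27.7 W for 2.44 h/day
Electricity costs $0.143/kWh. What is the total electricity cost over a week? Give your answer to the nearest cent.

aquarium pump: 44.97 W × 14.8 h × 7 d = 4,659 Wh = 4.659 kWh
induction cooktop: 3131 W × 9.08 h × 7 d = 199,006 Wh = 199 kWh
laptop: 27.7 W × 2.44 h × 7 d = 473 Wh = 0.4731 kWh
Total energy = 4.659 + 199 + 0.4731 = 204.1 kWh
Cost = 204.1 kWh × $0.143 = $29.19

$29.19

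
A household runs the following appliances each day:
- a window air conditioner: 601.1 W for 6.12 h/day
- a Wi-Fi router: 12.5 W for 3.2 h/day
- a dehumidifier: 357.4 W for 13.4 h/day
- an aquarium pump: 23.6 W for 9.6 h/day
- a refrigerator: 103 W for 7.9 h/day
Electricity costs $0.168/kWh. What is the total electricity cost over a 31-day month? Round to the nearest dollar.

window air conditioner: 601.1 W × 6.12 h × 31 d = 114,041 Wh = 114 kWh
Wi-Fi router: 12.5 W × 3.2 h × 31 d = 1,240 Wh = 1.24 kWh
dehumidifier: 357.4 W × 13.4 h × 31 d = 148,464 Wh = 148.5 kWh
aquarium pump: 23.6 W × 9.6 h × 31 d = 7,023 Wh = 7.023 kWh
refrigerator: 103 W × 7.9 h × 31 d = 25,225 Wh = 25.22 kWh
Total energy = 114 + 1.24 + 148.5 + 7.023 + 25.22 = 296 kWh
Cost = 296 kWh × $0.168 = $49.73 ≈ $50

$50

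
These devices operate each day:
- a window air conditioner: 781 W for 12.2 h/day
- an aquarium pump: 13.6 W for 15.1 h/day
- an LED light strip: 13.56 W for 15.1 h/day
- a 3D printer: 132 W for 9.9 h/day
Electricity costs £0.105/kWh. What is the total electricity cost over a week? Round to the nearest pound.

window air conditioner: 781 W × 12.2 h × 7 d = 66,697 Wh = 66.7 kWh
aquarium pump: 13.6 W × 15.1 h × 7 d = 1,438 Wh = 1.438 kWh
LED light strip: 13.56 W × 15.1 h × 7 d = 1,433 Wh = 1.433 kWh
3D printer: 132 W × 9.9 h × 7 d = 9,148 Wh = 9.148 kWh
Total energy = 66.7 + 1.438 + 1.433 + 9.148 = 78.72 kWh
Cost = 78.72 kWh × £0.105 = £8.27 ≈ £8

£8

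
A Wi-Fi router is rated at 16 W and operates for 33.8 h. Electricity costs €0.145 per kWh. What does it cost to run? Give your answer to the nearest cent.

Energy = 16 W × 33.8 h = 541 Wh = 0.5408 kWh
Cost = 0.5408 kWh × €0.145/kWh = €0.08

€0.08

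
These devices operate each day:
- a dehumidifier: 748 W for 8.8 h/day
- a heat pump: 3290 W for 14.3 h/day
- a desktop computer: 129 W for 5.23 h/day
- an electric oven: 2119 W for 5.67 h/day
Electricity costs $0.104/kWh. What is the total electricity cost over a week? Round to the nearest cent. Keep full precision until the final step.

dehumidifier: 748 W × 8.8 h × 7 d = 46,077 Wh = 46.08 kWh
heat pump: 3290 W × 14.3 h × 7 d = 329,329 Wh = 329.3 kWh
desktop computer: 129 W × 5.23 h × 7 d = 4,723 Wh = 4.723 kWh
electric oven: 2119 W × 5.67 h × 7 d = 84,103 Wh = 84.1 kWh
Total energy = 46.08 + 329.3 + 4.723 + 84.1 = 464.2 kWh
Cost = 464.2 kWh × $0.104 = $48.28

$48.28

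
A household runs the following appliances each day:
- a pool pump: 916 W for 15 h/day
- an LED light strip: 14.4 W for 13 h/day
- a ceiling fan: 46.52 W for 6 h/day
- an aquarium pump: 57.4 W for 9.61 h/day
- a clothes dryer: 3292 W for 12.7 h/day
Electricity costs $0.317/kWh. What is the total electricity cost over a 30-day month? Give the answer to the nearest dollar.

$538

pool pump: 916 W × 15 h × 30 d = 412,200 Wh = 412.2 kWh
LED light strip: 14.4 W × 13 h × 30 d = 5,616 Wh = 5.616 kWh
ceiling fan: 46.52 W × 6 h × 30 d = 8,374 Wh = 8.374 kWh
aquarium pump: 57.4 W × 9.61 h × 30 d = 16,548 Wh = 16.55 kWh
clothes dryer: 3292 W × 12.7 h × 30 d = 1,254,252 Wh = 1,254 kWh
Total energy = 412.2 + 5.616 + 8.374 + 16.55 + 1,254 = 1,697 kWh
Cost = 1,697 kWh × $0.317 = $537.95 ≈ $538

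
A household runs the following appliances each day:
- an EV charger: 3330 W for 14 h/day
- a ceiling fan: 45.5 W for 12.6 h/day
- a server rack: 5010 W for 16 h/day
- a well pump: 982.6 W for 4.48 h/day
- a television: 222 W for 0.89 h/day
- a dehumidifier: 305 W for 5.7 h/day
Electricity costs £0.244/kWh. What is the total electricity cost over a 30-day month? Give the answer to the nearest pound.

£979

EV charger: 3330 W × 14 h × 30 d = 1,398,600 Wh = 1,399 kWh
ceiling fan: 45.5 W × 12.6 h × 30 d = 17,199 Wh = 17.2 kWh
server rack: 5010 W × 16 h × 30 d = 2,404,800 Wh = 2,405 kWh
well pump: 982.6 W × 4.48 h × 30 d = 132,061 Wh = 132.1 kWh
television: 222 W × 0.89 h × 30 d = 5,927 Wh = 5.927 kWh
dehumidifier: 305 W × 5.7 h × 30 d = 52,155 Wh = 52.16 kWh
Total energy = 1,399 + 17.2 + 2,405 + 132.1 + 5.927 + 52.16 = 4,011 kWh
Cost = 4,011 kWh × £0.244 = £978.62 ≈ £979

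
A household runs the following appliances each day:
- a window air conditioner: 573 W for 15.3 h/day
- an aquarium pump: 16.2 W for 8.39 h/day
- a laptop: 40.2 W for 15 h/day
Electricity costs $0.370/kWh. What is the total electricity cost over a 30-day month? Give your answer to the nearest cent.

window air conditioner: 573 W × 15.3 h × 30 d = 263,007 Wh = 263 kWh
aquarium pump: 16.2 W × 8.39 h × 30 d = 4,078 Wh = 4.078 kWh
laptop: 40.2 W × 15 h × 30 d = 18,090 Wh = 18.09 kWh
Total energy = 263 + 4.078 + 18.09 = 285.2 kWh
Cost = 285.2 kWh × $0.370 = $105.51

$105.51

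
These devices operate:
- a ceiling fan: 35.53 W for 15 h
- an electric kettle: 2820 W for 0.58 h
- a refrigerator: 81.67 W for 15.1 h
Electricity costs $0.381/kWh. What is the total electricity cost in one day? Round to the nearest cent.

$1.30

ceiling fan: 35.53 W × 15 h = 533 Wh = 0.533 kWh
electric kettle: 2820 W × 0.58 h = 1,636 Wh = 1.636 kWh
refrigerator: 81.67 W × 15.1 h = 1,233 Wh = 1.233 kWh
Total energy = 0.533 + 1.636 + 1.233 = 3.402 kWh
Cost = 3.402 kWh × $0.381 = $1.30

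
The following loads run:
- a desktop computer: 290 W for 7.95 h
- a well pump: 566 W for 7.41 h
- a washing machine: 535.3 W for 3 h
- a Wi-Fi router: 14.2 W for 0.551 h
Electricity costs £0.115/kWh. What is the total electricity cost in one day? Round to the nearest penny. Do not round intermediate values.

£0.93

desktop computer: 290 W × 7.95 h = 2,306 Wh = 2.305 kWh
well pump: 566 W × 7.41 h = 4,194 Wh = 4.194 kWh
washing machine: 535.3 W × 3 h = 1,606 Wh = 1.606 kWh
Wi-Fi router: 14.2 W × 0.551 h = 8 Wh = 0.007824 kWh
Total energy = 2.305 + 4.194 + 1.606 + 0.007824 = 8.113 kWh
Cost = 8.113 kWh × £0.115 = £0.93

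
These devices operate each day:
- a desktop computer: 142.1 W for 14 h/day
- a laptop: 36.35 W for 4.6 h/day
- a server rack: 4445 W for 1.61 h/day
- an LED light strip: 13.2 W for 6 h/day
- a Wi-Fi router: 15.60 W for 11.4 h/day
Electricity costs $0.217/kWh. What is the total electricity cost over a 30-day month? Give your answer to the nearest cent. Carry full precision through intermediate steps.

desktop computer: 142.1 W × 14 h × 30 d = 59,682 Wh = 59.68 kWh
laptop: 36.35 W × 4.6 h × 30 d = 5,016 Wh = 5.016 kWh
server rack: 4445 W × 1.61 h × 30 d = 214,694 Wh = 214.7 kWh
LED light strip: 13.2 W × 6 h × 30 d = 2,376 Wh = 2.376 kWh
Wi-Fi router: 15.60 W × 11.4 h × 30 d = 5,335 Wh = 5.335 kWh
Total energy = 59.68 + 5.016 + 214.7 + 2.376 + 5.335 = 287.1 kWh
Cost = 287.1 kWh × $0.217 = $62.30

$62.30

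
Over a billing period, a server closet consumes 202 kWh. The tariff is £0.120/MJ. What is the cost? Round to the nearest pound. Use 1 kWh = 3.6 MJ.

£87

202 kWh × (3.6 MJ/kWh) = 727.2 MJ
Cost = 727.2 MJ × £0.120/MJ = £87.26 ≈ £87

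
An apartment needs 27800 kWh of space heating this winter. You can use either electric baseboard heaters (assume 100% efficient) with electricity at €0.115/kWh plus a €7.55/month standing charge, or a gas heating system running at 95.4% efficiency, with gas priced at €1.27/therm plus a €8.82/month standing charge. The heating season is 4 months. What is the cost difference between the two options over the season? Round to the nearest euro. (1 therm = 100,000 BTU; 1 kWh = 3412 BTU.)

Heat load = 27800 kWh × 3412 = 94,853,600 BTU
Gas: input = 94,853,600 / 0.954 = 99,427,254 BTU = 994.3 therm → 994.3 × €1.27 = €1,262.73; + 4 × €8.82 standing = €1,298.01
Electric: 94,853,600 BTU / 3412 = 27,800 kWh → × €0.115 = €3,197.00; + 4 × €7.55 standing = €3,227.20
Difference = |€1,298.01 − €3,227.20| = €1,929.19 ≈ €1929

€1929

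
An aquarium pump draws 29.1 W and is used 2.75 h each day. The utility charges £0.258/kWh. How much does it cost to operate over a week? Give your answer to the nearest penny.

£0.14

Energy = 29.1 W × 2.75 h/day × 7 days = 560 Wh = 0.5602 kWh
Cost = 0.5602 kWh × £0.258/kWh = £0.14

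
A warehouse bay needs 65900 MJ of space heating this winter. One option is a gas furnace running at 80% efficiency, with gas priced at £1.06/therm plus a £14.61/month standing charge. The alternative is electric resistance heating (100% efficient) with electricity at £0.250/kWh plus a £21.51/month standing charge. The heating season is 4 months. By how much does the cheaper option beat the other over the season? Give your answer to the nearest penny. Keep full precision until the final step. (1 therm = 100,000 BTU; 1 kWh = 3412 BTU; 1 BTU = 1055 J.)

£3776.77

Heat load = 65900 MJ = 65,900,000,000 J / 1055 = 62,464,455 BTU
Gas: input = 62,464,455 / 0.80 = 78,080,569 BTU = 780.8 therm → 780.8 × £1.06 = £827.65; + 4 × £14.61 standing = £886.09
Electric: 62,464,455 BTU / 3412 = 18,310 kWh → × £0.250 = £4,576.82; + 4 × £21.51 standing = £4,662.86
Difference = |£886.09 − £4,662.86| = £3,776.77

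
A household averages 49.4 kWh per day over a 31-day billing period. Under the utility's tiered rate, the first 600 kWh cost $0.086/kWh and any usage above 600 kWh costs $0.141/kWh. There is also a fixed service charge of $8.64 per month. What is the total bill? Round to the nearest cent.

Usage = 49.4 kWh/day × 31 days = 1531.4 kWh
First 600 kWh × $0.086 = $51.60
Remaining 931.4 kWh × $0.141 = $131.33
Energy charge = $182.93; + service $8.64 = $191.57

$191.57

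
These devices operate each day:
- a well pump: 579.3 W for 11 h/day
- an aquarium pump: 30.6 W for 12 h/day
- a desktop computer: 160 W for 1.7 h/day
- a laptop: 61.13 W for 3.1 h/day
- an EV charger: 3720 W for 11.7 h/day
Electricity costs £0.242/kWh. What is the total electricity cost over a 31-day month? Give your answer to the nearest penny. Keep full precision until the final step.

well pump: 579.3 W × 11 h × 31 d = 197,541 Wh = 197.5 kWh
aquarium pump: 30.6 W × 12 h × 31 d = 11,383 Wh = 11.38 kWh
desktop computer: 160 W × 1.7 h × 31 d = 8,432 Wh = 8.432 kWh
laptop: 61.13 W × 3.1 h × 31 d = 5,875 Wh = 5.875 kWh
EV charger: 3720 W × 11.7 h × 31 d = 1,349,244 Wh = 1,349 kWh
Total energy = 197.5 + 11.38 + 8.432 + 5.875 + 1,349 = 1,572 kWh
Cost = 1,572 kWh × £0.242 = £380.54

£380.54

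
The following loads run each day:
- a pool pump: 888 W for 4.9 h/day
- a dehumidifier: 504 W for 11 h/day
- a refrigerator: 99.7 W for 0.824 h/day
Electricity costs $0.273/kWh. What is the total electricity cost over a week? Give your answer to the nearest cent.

$19.07

pool pump: 888 W × 4.9 h × 7 d = 30,458 Wh = 30.46 kWh
dehumidifier: 504 W × 11 h × 7 d = 38,808 Wh = 38.81 kWh
refrigerator: 99.7 W × 0.824 h × 7 d = 575 Wh = 0.5751 kWh
Total energy = 30.46 + 38.81 + 0.5751 = 69.84 kWh
Cost = 69.84 kWh × $0.273 = $19.07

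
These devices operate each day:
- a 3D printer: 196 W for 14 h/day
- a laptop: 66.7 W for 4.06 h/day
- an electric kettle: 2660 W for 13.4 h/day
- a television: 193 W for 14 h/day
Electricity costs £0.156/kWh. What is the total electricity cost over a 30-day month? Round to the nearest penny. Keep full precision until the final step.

3D printer: 196 W × 14 h × 30 d = 82,320 Wh = 82.32 kWh
laptop: 66.7 W × 4.06 h × 30 d = 8,124 Wh = 8.124 kWh
electric kettle: 2660 W × 13.4 h × 30 d = 1,069,320 Wh = 1,069 kWh
television: 193 W × 14 h × 30 d = 81,060 Wh = 81.06 kWh
Total energy = 82.32 + 8.124 + 1,069 + 81.06 = 1,241 kWh
Cost = 1,241 kWh × £0.156 = £193.57

£193.57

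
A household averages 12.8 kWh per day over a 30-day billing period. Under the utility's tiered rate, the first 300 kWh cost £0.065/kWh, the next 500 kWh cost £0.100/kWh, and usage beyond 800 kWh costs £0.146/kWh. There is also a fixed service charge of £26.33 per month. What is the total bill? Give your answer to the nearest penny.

£54.23

Usage = 12.8 kWh/day × 30 days = 384 kWh
First 300 kWh × £0.065 = £19.50
Next 84 kWh × £0.100 = £8.40
Remaining tier: 0 kWh (not reached)
Energy charge = £27.90; + service £26.33 = £54.23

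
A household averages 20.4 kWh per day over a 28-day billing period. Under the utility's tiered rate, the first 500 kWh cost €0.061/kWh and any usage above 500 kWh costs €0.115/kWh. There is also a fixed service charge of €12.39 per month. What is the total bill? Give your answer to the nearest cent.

€51.08

Usage = 20.4 kWh/day × 28 days = 571.2 kWh
First 500 kWh × €0.061 = €30.50
Remaining 71.2 kWh × €0.115 = €8.19
Energy charge = €38.69; + service €12.39 = €51.08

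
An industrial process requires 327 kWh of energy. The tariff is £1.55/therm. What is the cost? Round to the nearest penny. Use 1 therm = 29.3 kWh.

£17.30

327 kWh × (0.03413 therm/kWh) = 11.16 therm
Cost = 11.16 therm × £1.55/therm = £17.30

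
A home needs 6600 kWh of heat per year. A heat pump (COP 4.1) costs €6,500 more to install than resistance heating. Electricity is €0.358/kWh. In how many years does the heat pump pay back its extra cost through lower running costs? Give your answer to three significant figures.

3.64 years

Resistance: 6600 kWh × €0.358 = €2,362.80/yr
Heat pump: 6600 / 4.1 = 1610 kWh in → × €0.358 = €576.29/yr
Annual savings = €1,786.51
Payback = €6,500 / €1,786.51 = 3.64 years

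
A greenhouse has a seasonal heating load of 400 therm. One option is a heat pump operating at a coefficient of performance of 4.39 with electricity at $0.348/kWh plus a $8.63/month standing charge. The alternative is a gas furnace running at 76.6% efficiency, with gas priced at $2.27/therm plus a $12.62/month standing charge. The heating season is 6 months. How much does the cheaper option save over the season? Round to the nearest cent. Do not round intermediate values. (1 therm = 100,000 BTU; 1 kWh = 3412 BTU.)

$280.00

Heat load = 400 therm × 100,000 = 40,000,000 BTU
Gas: input = 40,000,000 / 0.766 = 52,219,321 BTU = 522.2 therm → 522.2 × $2.27 = $1,185.38; + 6 × $12.62 standing = $1,261.10
Heat pump: 40,000,000 BTU / 3412 = 11,720 kWh heat; / 4.39 = 2,670 kWh in → × $0.348 = $929.32; + 6 × $8.63 standing = $981.10
Difference = |$1,261.10 − $981.10| = $280.00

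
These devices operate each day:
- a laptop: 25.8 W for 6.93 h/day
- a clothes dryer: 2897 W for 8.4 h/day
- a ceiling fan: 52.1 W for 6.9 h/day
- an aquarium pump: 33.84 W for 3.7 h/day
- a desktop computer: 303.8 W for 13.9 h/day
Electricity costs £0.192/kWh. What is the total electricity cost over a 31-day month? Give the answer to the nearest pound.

£174

laptop: 25.8 W × 6.93 h × 31 d = 5,543 Wh = 5.543 kWh
clothes dryer: 2897 W × 8.4 h × 31 d = 754,379 Wh = 754.4 kWh
ceiling fan: 52.1 W × 6.9 h × 31 d = 11,144 Wh = 11.14 kWh
aquarium pump: 33.84 W × 3.7 h × 31 d = 3,881 Wh = 3.881 kWh
desktop computer: 303.8 W × 13.9 h × 31 d = 130,907 Wh = 130.9 kWh
Total energy = 5.543 + 754.4 + 11.14 + 3.881 + 130.9 = 905.9 kWh
Cost = 905.9 kWh × £0.192 = £173.92 ≈ £174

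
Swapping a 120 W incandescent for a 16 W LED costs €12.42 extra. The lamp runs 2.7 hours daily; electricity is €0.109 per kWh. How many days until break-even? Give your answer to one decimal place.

Power saved = 120 − 16 = 104 W
Daily energy saved = 104 W × 2.7 h = 280.8 Wh = 0.2808 kWh
Daily savings = 0.2808 × €0.109 = €0.0306
Payback = €12.42 / €0.0306 per day = 405.8 days

405.8 days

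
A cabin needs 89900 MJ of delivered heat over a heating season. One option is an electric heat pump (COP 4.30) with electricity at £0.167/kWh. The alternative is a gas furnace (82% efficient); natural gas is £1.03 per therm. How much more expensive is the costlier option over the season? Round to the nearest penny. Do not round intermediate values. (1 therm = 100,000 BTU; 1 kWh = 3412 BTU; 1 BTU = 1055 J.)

Heat load = 89900 MJ = 89,900,000,000 J / 1055 = 85,213,270 BTU
Gas: input = 85,213,270 / 0.82 = 103,918,622 BTU = 1,039 therm → 1,039 × £1.03 = £1,070.36
Heat pump: 85,213,270 BTU / 3412 = 24,970 kWh heat; / 4.30 = 5,808 kWh in → × £0.167 = £969.94
Difference = |£1,070.36 − £969.94| = £100.42

£100.42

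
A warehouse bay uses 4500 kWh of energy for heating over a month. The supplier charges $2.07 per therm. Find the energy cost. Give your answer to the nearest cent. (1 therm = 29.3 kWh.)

4500 kWh × (0.03413 therm/kWh) = 153.6 therm
Cost = 153.6 therm × $2.07/therm = $317.92

$317.92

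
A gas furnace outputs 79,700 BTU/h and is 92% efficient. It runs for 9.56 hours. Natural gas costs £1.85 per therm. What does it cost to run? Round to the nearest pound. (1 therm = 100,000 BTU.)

£15

Heat delivered = 79,700 BTU/h × 9.56 h = 761,932 BTU
Gas input = 761,932 / 0.92 = 828,187 BTU
= 828,187 / 100,000 = 8.282 therm
Cost = 8.282 × £1.85/therm = £15.32 ≈ £15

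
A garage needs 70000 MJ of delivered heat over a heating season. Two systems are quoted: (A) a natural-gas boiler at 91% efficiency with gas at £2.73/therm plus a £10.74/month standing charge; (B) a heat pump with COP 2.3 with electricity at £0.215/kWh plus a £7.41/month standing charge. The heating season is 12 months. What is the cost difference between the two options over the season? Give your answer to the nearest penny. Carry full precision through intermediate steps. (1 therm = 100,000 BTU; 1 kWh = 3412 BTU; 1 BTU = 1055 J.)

Heat load = 70000 MJ = 70,000,000,000 J / 1055 = 66,350,711 BTU
Gas: input = 66,350,711 / 0.91 = 72,912,869 BTU = 729.1 therm → 729.1 × £2.73 = £1,990.52; + 12 × £10.74 standing = £2,119.40
Heat pump: 66,350,711 BTU / 3412 = 19,450 kWh heat; / 2.3 = 8,455 kWh in → × £0.215 = £1,817.80; + 12 × £7.41 standing = £1,906.72
Difference = |£2,119.40 − £1,906.72| = £212.68

£212.68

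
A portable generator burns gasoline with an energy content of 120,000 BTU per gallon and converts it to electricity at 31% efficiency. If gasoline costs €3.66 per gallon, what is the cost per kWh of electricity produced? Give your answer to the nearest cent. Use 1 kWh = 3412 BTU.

€0.34

Electrical output per gallon = 120,000 BTU × 0.31 / 3412 BTU/kWh = 10.9 kWh
Cost per kWh = €3.66 / 10.9 kWh = €0.336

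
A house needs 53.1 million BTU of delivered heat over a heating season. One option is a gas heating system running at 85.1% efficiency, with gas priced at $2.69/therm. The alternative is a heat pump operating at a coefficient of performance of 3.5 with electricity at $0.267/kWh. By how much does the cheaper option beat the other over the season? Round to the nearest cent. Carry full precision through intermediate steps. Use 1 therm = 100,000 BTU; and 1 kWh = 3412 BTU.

$491.27

Heat load = 53.1 × 10⁶ BTU = 53,100,000 BTU
Gas: input = 53,100,000 / 0.851 = 62,397,180 BTU = 624 therm → 624 × $2.69 = $1,678.48
Heat pump: 53,100,000 BTU / 3412 = 15,560 kWh heat; / 3.5 = 4,446 kWh in → × $0.267 = $1,187.21
Difference = |$1,678.48 − $1,187.21| = $491.27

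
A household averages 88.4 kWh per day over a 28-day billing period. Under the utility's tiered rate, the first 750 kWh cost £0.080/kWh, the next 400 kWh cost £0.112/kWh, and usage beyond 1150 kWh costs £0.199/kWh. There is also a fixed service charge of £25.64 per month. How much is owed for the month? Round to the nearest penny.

Usage = 88.4 kWh/day × 28 days = 2475.2 kWh
First 750 kWh × £0.080 = £60.00
Next 400 kWh × £0.112 = £44.80
Remaining 1325.2 kWh × £0.199 = £263.71
Energy charge = £368.51; + service £25.64 = £394.15

£394.15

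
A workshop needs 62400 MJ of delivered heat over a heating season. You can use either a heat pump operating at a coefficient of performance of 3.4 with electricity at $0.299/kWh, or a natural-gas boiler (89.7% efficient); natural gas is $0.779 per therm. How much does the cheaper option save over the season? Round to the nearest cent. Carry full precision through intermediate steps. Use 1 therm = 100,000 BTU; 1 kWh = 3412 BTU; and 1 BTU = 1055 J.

$1010.80

Heat load = 62400 MJ = 62,400,000,000 J / 1055 = 59,146,919 BTU
Gas: input = 59,146,919 / 0.897 = 65,938,595 BTU = 659.4 therm → 659.4 × $0.779 = $513.66
Heat pump: 59,146,919 BTU / 3412 = 17,330 kWh heat; / 3.4 = 5,099 kWh in → × $0.299 = $1,524.46
Difference = |$513.66 − $1,524.46| = $1,010.80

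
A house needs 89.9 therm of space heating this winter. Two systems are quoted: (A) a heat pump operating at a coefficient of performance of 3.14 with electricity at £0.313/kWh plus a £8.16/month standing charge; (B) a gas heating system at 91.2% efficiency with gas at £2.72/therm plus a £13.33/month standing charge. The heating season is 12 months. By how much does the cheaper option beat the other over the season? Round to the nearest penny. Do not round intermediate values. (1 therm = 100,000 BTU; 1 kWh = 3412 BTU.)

Heat load = 89.9 therm × 100,000 = 8,990,000 BTU
Gas: input = 8,990,000 / 0.912 = 9,857,456 BTU = 98.57 therm → 98.57 × £2.72 = £268.12; + 12 × £13.33 standing = £428.08
Heat pump: 8,990,000 BTU / 3412 = 2,635 kWh heat; / 3.14 = 839.1 kWh in → × £0.313 = £262.64; + 12 × £8.16 standing = £360.56
Difference = |£428.08 − £360.56| = £67.52

£67.52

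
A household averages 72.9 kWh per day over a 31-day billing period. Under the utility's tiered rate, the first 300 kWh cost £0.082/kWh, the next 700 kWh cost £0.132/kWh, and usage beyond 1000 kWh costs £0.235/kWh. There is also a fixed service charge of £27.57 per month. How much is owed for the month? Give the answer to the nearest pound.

Usage = 72.9 kWh/day × 31 days = 2259.9 kWh
First 300 kWh × £0.082 = £24.60
Next 700 kWh × £0.132 = £92.40
Remaining 1259.9 kWh × £0.235 = £296.08
Energy charge = £413.08; + service £27.57 = £440.65 ≈ £441

£441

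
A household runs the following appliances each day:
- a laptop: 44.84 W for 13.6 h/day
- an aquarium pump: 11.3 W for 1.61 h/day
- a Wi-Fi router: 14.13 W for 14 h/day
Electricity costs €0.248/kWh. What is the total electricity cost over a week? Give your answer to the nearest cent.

€1.43

laptop: 44.84 W × 13.6 h × 7 d = 4,269 Wh = 4.269 kWh
aquarium pump: 11.3 W × 1.61 h × 7 d = 127 Wh = 0.1274 kWh
Wi-Fi router: 14.13 W × 14 h × 7 d = 1,385 Wh = 1.385 kWh
Total energy = 4.269 + 0.1274 + 1.385 = 5.781 kWh
Cost = 5.781 kWh × €0.248 = €1.43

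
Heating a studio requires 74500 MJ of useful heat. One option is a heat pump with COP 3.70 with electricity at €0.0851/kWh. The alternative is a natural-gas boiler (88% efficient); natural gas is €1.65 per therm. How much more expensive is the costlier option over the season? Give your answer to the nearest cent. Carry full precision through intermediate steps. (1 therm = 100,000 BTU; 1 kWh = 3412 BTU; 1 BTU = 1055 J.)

Heat load = 74500 MJ = 74,500,000,000 J / 1055 = 70,616,114 BTU
Gas: input = 70,616,114 / 0.88 = 80,245,584 BTU = 802.5 therm → 802.5 × €1.65 = €1,324.05
Heat pump: 70,616,114 BTU / 3412 = 20,700 kWh heat; / 3.70 = 5,594 kWh in → × €0.0851 = €476.02
Difference = |€1,324.05 − €476.02| = €848.03

€848.03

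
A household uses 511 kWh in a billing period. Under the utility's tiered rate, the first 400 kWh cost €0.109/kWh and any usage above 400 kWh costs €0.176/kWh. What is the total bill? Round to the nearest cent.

€63.14

First 400 kWh × €0.109 = €43.60
Remaining 111 kWh × €0.176 = €19.54
Total = €63.14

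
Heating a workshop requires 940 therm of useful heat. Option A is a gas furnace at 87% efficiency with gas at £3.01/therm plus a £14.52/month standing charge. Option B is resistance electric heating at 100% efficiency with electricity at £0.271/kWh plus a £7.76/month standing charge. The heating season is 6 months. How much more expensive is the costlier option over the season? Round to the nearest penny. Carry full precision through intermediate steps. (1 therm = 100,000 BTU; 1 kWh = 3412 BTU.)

Heat load = 940 therm × 100,000 = 94,000,000 BTU
Gas: input = 94,000,000 / 0.87 = 108,045,977 BTU = 1,080 therm → 1,080 × £3.01 = £3,252.18; + 6 × £14.52 standing = £3,339.30
Electric: 94,000,000 BTU / 3412 = 27,550 kWh → × £0.271 = £7,466.00; + 6 × £7.76 standing = £7,512.56
Difference = |£3,339.30 − £7,512.56| = £4,173.26

£4173.26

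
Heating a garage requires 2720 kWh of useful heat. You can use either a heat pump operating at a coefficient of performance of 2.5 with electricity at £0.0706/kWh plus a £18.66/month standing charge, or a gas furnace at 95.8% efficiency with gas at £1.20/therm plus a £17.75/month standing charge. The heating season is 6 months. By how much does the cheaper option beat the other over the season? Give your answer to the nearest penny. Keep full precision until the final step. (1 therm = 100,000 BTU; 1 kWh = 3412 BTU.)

Heat load = 2720 kWh × 3412 = 9,280,640 BTU
Gas: input = 9,280,640 / 0.958 = 9,687,516 BTU = 96.88 therm → 96.88 × £1.20 = £116.25; + 6 × £17.75 standing = £222.75
Heat pump: 9,280,640 BTU / 3412 = 2,720 kWh heat; / 2.5 = 1,088 kWh in → × £0.0706 = £76.81; + 6 × £18.66 standing = £188.77
Difference = |£222.75 − £188.77| = £33.98

£33.98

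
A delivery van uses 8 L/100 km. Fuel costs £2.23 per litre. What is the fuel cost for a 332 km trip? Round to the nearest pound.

£59

Fuel = 8 L/100 km × 332 km / 100 = 26.56 L
Cost = 26.56 L × £2.23/L = £59.23 ≈ £59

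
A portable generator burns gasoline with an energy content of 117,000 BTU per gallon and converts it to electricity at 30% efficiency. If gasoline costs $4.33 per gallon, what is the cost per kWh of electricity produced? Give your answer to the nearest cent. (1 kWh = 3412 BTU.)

Electrical output per gallon = 117,000 BTU × 0.30 / 3412 BTU/kWh = 10.29 kWh
Cost per kWh = $4.33 / 10.29 kWh = $0.421

$0.42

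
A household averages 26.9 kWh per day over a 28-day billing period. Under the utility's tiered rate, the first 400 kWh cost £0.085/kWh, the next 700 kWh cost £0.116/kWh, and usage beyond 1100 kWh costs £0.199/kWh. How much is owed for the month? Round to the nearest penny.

£74.97

Usage = 26.9 kWh/day × 28 days = 753.2 kWh
First 400 kWh × £0.085 = £34.00
Next 353.2 kWh × £0.116 = £40.97
Remaining tier: 0 kWh (not reached)
Total = £74.97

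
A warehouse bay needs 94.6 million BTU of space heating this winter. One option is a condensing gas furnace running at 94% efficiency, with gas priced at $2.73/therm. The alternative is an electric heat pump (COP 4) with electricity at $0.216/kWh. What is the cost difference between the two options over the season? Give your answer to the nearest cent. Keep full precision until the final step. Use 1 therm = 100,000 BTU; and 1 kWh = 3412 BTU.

$1250.24

Heat load = 94.6 × 10⁶ BTU = 94,600,000 BTU
Gas: input = 94,600,000 / 0.94 = 100,638,298 BTU = 1,006 therm → 1,006 × $2.73 = $2,747.43
Heat pump: 94,600,000 BTU / 3412 = 27,730 kWh heat; / 4 = 6,931 kWh in → × $0.216 = $1,497.19
Difference = |$2,747.43 − $1,497.19| = $1,250.24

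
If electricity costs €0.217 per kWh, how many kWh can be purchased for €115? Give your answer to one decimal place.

530.0 kWh

€115 / €0.217 per kWh = 530 kWh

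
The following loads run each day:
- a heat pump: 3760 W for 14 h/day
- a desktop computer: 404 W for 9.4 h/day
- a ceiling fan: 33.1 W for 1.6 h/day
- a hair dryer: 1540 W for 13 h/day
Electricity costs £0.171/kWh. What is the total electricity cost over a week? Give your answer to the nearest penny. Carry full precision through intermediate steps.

heat pump: 3760 W × 14 h × 7 d = 368,480 Wh = 368.5 kWh
desktop computer: 404 W × 9.4 h × 7 d = 26,583 Wh = 26.58 kWh
ceiling fan: 33.1 W × 1.6 h × 7 d = 371 Wh = 0.3707 kWh
hair dryer: 1540 W × 13 h × 7 d = 140,140 Wh = 140.1 kWh
Total energy = 368.5 + 26.58 + 0.3707 + 140.1 = 535.6 kWh
Cost = 535.6 kWh × £0.171 = £91.58

£91.58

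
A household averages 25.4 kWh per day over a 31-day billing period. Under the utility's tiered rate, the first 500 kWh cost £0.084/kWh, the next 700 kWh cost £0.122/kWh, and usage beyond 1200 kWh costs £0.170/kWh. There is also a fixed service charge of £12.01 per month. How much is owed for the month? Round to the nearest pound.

£89

Usage = 25.4 kWh/day × 31 days = 787.4 kWh
First 500 kWh × £0.084 = £42.00
Next 287.4 kWh × £0.122 = £35.06
Remaining tier: 0 kWh (not reached)
Energy charge = £77.06; + service £12.01 = £89.07 ≈ £89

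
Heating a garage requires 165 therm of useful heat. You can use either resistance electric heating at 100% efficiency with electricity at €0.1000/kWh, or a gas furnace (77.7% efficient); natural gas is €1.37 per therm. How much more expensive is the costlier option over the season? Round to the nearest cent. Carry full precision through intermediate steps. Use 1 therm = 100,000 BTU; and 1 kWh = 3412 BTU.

€192.66

Heat load = 165 therm × 100,000 = 16,500,000 BTU
Gas: input = 16,500,000 / 0.777 = 21,235,521 BTU = 212.4 therm → 212.4 × €1.37 = €290.93
Electric: 16,500,000 BTU / 3412 = 4,836 kWh → × €0.1000 = €483.59
Difference = |€290.93 − €483.59| = €192.66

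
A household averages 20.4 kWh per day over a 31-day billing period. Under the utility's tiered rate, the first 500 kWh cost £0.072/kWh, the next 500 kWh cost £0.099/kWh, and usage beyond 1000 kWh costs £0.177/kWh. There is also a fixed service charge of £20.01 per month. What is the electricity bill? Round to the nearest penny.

£69.12

Usage = 20.4 kWh/day × 31 days = 632.4 kWh
First 500 kWh × £0.072 = £36.00
Next 132.4 kWh × £0.099 = £13.11
Remaining tier: 0 kWh (not reached)
Energy charge = £49.11; + service £20.01 = £69.12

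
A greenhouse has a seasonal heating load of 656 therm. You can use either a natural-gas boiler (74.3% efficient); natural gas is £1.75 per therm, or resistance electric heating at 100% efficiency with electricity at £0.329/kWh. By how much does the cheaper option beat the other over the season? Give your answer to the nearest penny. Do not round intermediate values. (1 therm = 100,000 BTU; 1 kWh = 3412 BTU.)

£4780.35

Heat load = 656 therm × 100,000 = 65,600,000 BTU
Gas: input = 65,600,000 / 0.743 = 88,290,713 BTU = 882.9 therm → 882.9 × £1.75 = £1,545.09
Electric: 65,600,000 BTU / 3412 = 19,230 kWh → × £0.329 = £6,325.44
Difference = |£1,545.09 − £6,325.44| = £4,780.35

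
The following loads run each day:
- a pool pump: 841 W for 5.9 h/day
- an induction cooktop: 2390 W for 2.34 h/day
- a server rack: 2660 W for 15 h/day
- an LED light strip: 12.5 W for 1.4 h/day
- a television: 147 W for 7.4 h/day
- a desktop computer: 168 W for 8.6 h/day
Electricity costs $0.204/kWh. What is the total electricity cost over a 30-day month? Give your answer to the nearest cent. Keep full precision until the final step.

pool pump: 841 W × 5.9 h × 30 d = 148,857 Wh = 148.9 kWh
induction cooktop: 2390 W × 2.34 h × 30 d = 167,778 Wh = 167.8 kWh
server rack: 2660 W × 15 h × 30 d = 1,197,000 Wh = 1,197 kWh
LED light strip: 12.5 W × 1.4 h × 30 d = 525 Wh = 0.525 kWh
television: 147 W × 7.4 h × 30 d = 32,634 Wh = 32.63 kWh
desktop computer: 168 W × 8.6 h × 30 d = 43,344 Wh = 43.34 kWh
Total energy = 148.9 + 167.8 + 1,197 + 0.525 + 32.63 + 43.34 = 1,590 kWh
Cost = 1,590 kWh × $0.204 = $324.39

$324.39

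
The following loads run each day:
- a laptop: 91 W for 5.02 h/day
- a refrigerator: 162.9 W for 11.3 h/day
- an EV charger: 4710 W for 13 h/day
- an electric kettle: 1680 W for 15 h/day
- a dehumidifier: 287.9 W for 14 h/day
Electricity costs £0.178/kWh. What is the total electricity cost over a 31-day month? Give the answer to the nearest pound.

laptop: 91 W × 5.02 h × 31 d = 14,161 Wh = 14.16 kWh
refrigerator: 162.9 W × 11.3 h × 31 d = 57,064 Wh = 57.06 kWh
EV charger: 4710 W × 13 h × 31 d = 1,898,130 Wh = 1,898 kWh
electric kettle: 1680 W × 15 h × 31 d = 781,200 Wh = 781.2 kWh
dehumidifier: 287.9 W × 14 h × 31 d = 124,949 Wh = 124.9 kWh
Total energy = 14.16 + 57.06 + 1,898 + 781.2 + 124.9 = 2,876 kWh
Cost = 2,876 kWh × £0.178 = £511.84 ≈ £512

£512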